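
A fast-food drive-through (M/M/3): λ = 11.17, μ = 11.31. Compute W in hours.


a = 0.9876; ρ = 0.3292; P₀ = 0.368369
Lq = P₀·a^c·ρ/(c!(1−ρ)²) = 0.04327
Wq = Lq/λ = 0.04327/11.17 = 0.003874 hr
W = Wq + 1/μ = 0.003874 + 0.08842 = 0.09229 hr

Final: 0.09229 hr


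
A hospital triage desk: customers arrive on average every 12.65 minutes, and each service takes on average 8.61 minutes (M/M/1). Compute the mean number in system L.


λ = 60/12.65 = 4.7431 /hr
μ = 60/8.61 = 6.9686 /hr
ρ = λ/μ = 4.7431/6.9686 = 0.6806
L = ρ/(1−ρ) = 0.6806/0.3194 = 2.1312

Final: 2.1312


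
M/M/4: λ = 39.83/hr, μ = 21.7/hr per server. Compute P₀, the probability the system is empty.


a = λ/μ = 39.83/21.7 = 1.8355; ρ = a/c = 0.4589
Σ_{k=0}^{3} a^k/k! (terms k=0..3) = 1.00000 + 1.83548 + 1.68450 + 1.03062 = 5.55061
Tail: a^4/(4!(1−ρ)) = 11.35017/(24·0.5411) = 0.87396
P₀ = 1/(5.55061 + 0.87396) = 1/6.42457 = 0.155653

Final: 0.155653


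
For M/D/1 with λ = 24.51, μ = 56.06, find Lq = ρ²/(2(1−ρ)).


ρ = 24.51/56.06 = 0.4372
M/D/1: Lq = ρ²/(2(1−ρ)) = 0.1912/(2·0.5628) = 0.16983

Final: 0.16983


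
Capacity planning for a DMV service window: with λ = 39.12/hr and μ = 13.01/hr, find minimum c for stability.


Stability requires cμ > λ ⇔ c > λ/μ.
λ/μ = 39.12/13.01 = 3.0069
Minimum integer c = ⌊3.0069⌋ + 1 = 4
Check: 4·13.01 = 52.04 > 39.12, while 3·13.01 = 39.03 ≤ 39.12

Final: 4 servers


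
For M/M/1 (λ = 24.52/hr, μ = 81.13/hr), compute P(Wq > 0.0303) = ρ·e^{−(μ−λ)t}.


ρ = 24.52/81.13 = 0.3022
P(Wq > t) = ρ·e^{−(μ−λ)t} = 0.3022·e^{−1.7153}
= 0.3022·0.179913 = 0.054375

Final: 0.054375


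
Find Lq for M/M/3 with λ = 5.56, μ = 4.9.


a = λ/μ = 1.1347; ρ = a/3 = 0.3782
P₀ = 0.315450
Lq = P₀·a^c·ρ / (c!·(1−ρ)²) = 0.315450·1.46095·0.3782/(6·0.38660)
= 0.07515

Final: 0.07515


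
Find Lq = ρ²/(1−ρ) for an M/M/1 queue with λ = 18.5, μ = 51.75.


ρ = 18.5/51.75 = 0.3575
Lq = ρ²/(1−ρ) = 0.1278/0.6425 = 0.1989

Final: 0.1989


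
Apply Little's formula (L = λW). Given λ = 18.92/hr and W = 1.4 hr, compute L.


L = λW = 18.92·1.4 = 26.4880

Final: 26.4880


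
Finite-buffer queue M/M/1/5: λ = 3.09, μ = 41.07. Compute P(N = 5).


ρ = λ/μ = 3.09/41.07 = 0.07524
P_K = (1−ρ)ρ^K/(1−ρ^(K+1)) = (0.9248·0.000002411)/(1 − 0.0000001814)
= 0.000002229/1.000000 = 0.000002229

Final: 0.000002229


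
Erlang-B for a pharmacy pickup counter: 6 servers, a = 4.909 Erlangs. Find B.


B(c,a) = (a^c/c!) / Σ_{k=0}^{c} a^k/k!
a^6/6! = 19.436842
Σ terms (k=0..6): 1.00000 + 4.90900 + 12.04914 + 19.71641 + 24.19696 + 23.75658 + 19.43684 = 105.064937
B = 19.436842/105.064937 = 0.184998

Final: 0.184998


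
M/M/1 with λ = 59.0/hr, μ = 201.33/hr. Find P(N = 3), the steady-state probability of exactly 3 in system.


ρ = 59.0/201.33 = 0.2931
P_n = (1−ρ)·ρ^n = (1 − 0.2931)·0.2931^3 = 0.7069·0.025167 = 0.017792

Final: 0.017792


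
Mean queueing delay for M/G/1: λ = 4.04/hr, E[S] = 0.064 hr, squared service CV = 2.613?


ρ = λ·E[S] = 4.04·0.064 = 0.2586
E[S²] = E[S]²(1+C_s²) = 0.064²·(1+2.613) = 0.014799
Wq = λ·E[S²]/(2(1−ρ)) = 4.04·0.014799/(2·0.7414) = 0.04032 hr

Final: 0.04032 hr


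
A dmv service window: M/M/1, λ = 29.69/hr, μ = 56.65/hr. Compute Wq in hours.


ρ = 29.69/56.65 = 0.5241
Wq = ρ/(μ−λ) = 0.5241/(56.65 − 29.69) = 0.5241/26.96 = 0.01944 hr

Final: 0.01944 hr


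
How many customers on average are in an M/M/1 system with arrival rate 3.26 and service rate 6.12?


ρ = λ/μ = 3.26/6.12 = 0.5327
L = ρ/(1−ρ) = 0.5327/(1 − 0.5327) = 0.5327/0.4673 = 1.1399

Final: 1.1399


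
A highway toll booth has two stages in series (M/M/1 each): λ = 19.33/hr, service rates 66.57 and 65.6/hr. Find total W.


Each node sees arrival rate λ = 19.33/hr (tandem ⇒ throughput preserved).
W₁ = 1/(μ₁−λ) = 1/(66.57−19.33) = 0.02117 hr
W₂ = 1/(μ₂−λ) = 1/(65.6−19.33) = 0.02161 hr
W_total = W₁ + W₂ = 0.02117 + 0.02161 = 0.04278 hr

Final: 0.04278 hr


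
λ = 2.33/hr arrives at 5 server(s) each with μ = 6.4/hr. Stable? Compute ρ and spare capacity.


Total capacity cμ = 5·6.4 = 32.00/hr
ρ = λ/(cμ) = 2.33/32.00 = 0.07281
Stable ⇔ ρ < 1: YES
Spare capacity = cμ − λ = 32.00 − 2.33 = 29.67/hr

Final: ρ = 0.07281; stable; margin = 29.67/hr


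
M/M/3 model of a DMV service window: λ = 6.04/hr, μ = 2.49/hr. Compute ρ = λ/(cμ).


ρ = λ/(cμ) = 6.04/(3·2.49) = 6.04/7.47 = 0.8086

Final: 0.8086


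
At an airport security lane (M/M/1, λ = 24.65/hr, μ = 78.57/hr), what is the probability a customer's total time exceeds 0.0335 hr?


W ~ Exponential(μ−λ) for M/M/1.
μ − λ = 78.57 − 24.65 = 53.9200
P(W > t) = e^{−(μ−λ)t} = e^{−1.8063} = 0.164257

Final: 0.164257


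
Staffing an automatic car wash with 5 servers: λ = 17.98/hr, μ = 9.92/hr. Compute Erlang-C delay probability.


a = λ/μ = 1.8125; ρ = a/5 = 0.3625
P₀ = 0.162526 (from M/M/c formula)
C(c,a) = [a^c/(c!(1−ρ))]·P₀ = [19.56096/(120·0.6375)]·0.162526
= 0.25570·0.162526 = 0.041558

Final: 0.041558


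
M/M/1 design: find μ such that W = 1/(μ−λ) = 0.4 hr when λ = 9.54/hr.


W = 1/(μ−λ) ⇒ μ − λ = 1/W = 1/0.4 = 2.5000
μ = λ + 1/W = 9.54 + 2.5000 = 12.0400 per hr

Final: 12.0400 /hr


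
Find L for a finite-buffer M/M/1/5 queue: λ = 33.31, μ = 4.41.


ρ = 33.31/4.41 = 7.5533
L = ρ[1 − (K+1)ρ^K + Kρ^(K+1)] / [(1−ρ)(1−ρ^(K+1))]
Numerator: 7.5533·(1 − 6·24585.566295 + 5·185701.862421) = 5899094.606919
Denominator: (-6.5533)·(-185700.862421) = 1216951.229922
L = 5899094.606919/1216951.229922 = 4.8474

Final: 4.8474


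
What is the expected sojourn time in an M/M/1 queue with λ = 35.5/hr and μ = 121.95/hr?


W = 1/(μ−λ) = 1/(121.95 − 35.5) = 1/86.45 = 0.01157 hr

Final: 0.01157 hr


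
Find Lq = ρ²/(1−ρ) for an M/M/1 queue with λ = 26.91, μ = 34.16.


ρ = 26.91/34.16 = 0.7878
Lq = ρ²/(1−ρ) = 0.6206/0.2122 = 2.9240

Final: 2.9240


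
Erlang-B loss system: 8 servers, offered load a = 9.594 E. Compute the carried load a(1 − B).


B(8,9.594) = 0.318927 (Erlang-B)
Carried load = a(1 − B) = 9.594·(1 − 0.318927) = 9.594·0.681073 = 6.5342 E

Final: 6.5342 Erlangs


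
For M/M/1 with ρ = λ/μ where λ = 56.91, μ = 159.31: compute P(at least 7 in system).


ρ = 56.91/159.31 = 0.3572
P(N ≥ n) = ρ^n = 0.3572^7 = 0.0007424

Final: 0.0007424


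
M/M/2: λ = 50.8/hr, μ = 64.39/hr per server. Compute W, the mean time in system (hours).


a = 0.7889; ρ = 0.3945; P₀ = 0.434235
Lq = P₀·a^c·ρ/(c!(1−ρ)²) = 0.14539
Wq = Lq/λ = 0.14539/50.8 = 0.002862 hr
W = Wq + 1/μ = 0.002862 + 0.01553 = 0.01839 hr

Final: 0.01839 hr


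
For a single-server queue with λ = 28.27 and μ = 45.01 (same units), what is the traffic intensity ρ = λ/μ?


ρ = λ/μ = 28.27/45.01 = 0.6281

Final: 0.6281


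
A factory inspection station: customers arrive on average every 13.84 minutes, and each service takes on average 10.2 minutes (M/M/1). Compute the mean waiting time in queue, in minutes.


λ = 60/13.84 = 4.3353 /hr
μ = 60/10.2 = 5.8824 /hr
ρ = λ/μ = 4.3353/5.8824 = 0.7370
Wq = ρ/(μ−λ) = 0.7370/(5.8824−4.3353) = 0.47637 hr
In minutes: 0.47637·60 = 28.582 min

Final: 28.582 min


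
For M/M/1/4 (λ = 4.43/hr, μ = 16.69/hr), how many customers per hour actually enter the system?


ρ = 0.2654; P_K = (1−ρ)ρ^4/(1−ρ^5) = 0.003651
λ_eff = λ(1 − P_K) = 4.43·(1 − 0.003651) = 4.43·0.996349 = 4.4138 /hr

Final: 4.4138 /hr


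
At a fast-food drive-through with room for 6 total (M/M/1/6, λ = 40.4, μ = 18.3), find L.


ρ = 40.4/18.3 = 2.2077
L = ρ[1 − (K+1)ρ^K + Kρ^(K+1)] / [(1−ρ)(1−ρ^(K+1))]
Numerator: 2.2077·(1 − 7·115.766167 + 6·255.571209) = 1598.480284
Denominator: (-1.2077)·(-254.571209) = 307.432990
L = 1598.480284/307.432990 = 5.1994

Final: 5.1994


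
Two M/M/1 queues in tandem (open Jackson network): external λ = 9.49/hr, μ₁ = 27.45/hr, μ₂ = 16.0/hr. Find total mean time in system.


Each node sees arrival rate λ = 9.49/hr (tandem ⇒ throughput preserved).
W₁ = 1/(μ₁−λ) = 1/(27.45−9.49) = 0.05568 hr
W₂ = 1/(μ₂−λ) = 1/(16.0−9.49) = 0.15361 hr
W_total = W₁ + W₂ = 0.05568 + 0.15361 = 0.20929 hr

Final: 0.20929 hr


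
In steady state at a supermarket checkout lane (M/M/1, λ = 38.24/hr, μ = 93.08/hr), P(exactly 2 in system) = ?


ρ = 38.24/93.08 = 0.4108
P_n = (1−ρ)·ρ^n = (1 − 0.4108)·0.4108^2 = 0.5892·0.168781 = 0.099441

Final: 0.099441


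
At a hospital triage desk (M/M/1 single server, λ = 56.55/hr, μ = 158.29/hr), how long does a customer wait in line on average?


ρ = 56.55/158.29 = 0.3573
Wq = ρ/(μ−λ) = 0.3573/(158.29 − 56.55) = 0.3573/101.74 = 0.003511 hr

Final: 0.003511 hr


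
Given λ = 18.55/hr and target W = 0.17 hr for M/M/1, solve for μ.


W = 1/(μ−λ) ⇒ μ − λ = 1/W = 1/0.17 = 5.8824
μ = λ + 1/W = 18.55 + 5.8824 = 24.4324 per hr

Final: 24.4324 /hr


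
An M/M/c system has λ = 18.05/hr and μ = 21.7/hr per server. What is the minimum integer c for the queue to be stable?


Stability requires cμ > λ ⇔ c > λ/μ.
λ/μ = 18.05/21.7 = 0.8318
Minimum integer c = ⌊0.8318⌋ + 1 = 1
Check: 1·21.7 = 21.70 > 18.05, while 0·21.7 = 0.00 ≤ 18.05

Final: 1 servers


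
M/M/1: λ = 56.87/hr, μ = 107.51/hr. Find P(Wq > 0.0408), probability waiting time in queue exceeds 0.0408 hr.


ρ = 56.87/107.51 = 0.5290
P(Wq > t) = ρ·e^{−(μ−λ)t} = 0.5290·e^{−2.0661}
= 0.5290·0.126677 = 0.067009

Final: 0.067009


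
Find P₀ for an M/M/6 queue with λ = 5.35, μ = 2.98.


a = λ/μ = 5.35/2.98 = 1.7953; ρ = a/c = 0.2992
Σ_{k=0}^{5} a^k/k! (terms k=0..5) = 1.00000 + 1.79530 + 1.61155 + 0.96441 + 0.43285 + 0.15542 = 5.95954
Tail: a^6/(6!(1−ρ)) = 33.48306/(720·0.7008) = 0.06636
P₀ = 1/(5.95954 + 0.06636) = 1/6.02590 = 0.165950

Final: 0.165950


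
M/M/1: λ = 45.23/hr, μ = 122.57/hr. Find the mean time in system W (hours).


W = 1/(μ−λ) = 1/(122.57 − 45.23) = 1/77.34 = 0.01293 hr

Final: 0.01293 hr


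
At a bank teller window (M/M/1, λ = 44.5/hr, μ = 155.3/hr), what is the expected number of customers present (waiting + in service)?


ρ = λ/μ = 44.5/155.3 = 0.2865
L = ρ/(1−ρ) = 0.2865/(1 − 0.2865) = 0.2865/0.7135 = 0.4016

Final: 0.4016


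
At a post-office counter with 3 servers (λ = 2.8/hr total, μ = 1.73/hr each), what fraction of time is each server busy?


ρ = λ/(cμ) = 2.8/(3·1.73) = 2.8/5.19 = 0.5395

Final: 0.5395


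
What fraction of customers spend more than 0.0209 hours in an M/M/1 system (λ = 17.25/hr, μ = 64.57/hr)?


W ~ Exponential(μ−λ) for M/M/1.
μ − λ = 64.57 − 17.25 = 47.3200
P(W > t) = e^{−(μ−λ)t} = e^{−0.9890} = 0.371953

Final: 0.371953


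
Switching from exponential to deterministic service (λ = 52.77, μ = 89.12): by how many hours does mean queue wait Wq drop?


ρ = 52.77/89.12 = 0.5921
Wq(M/M/1) = ρ/(μ−λ) = 0.5921/36.35 = 0.01629 hr
Wq(M/D/1) = ρ/(2(μ−λ)) = 0.008145 hr
Savings = 0.01629 − 0.008145 = 0.008145 hr

Final: 0.008145 hr


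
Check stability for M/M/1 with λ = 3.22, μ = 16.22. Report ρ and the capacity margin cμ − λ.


Total capacity cμ = 1·16.22 = 16.22/hr
ρ = λ/(cμ) = 3.22/16.22 = 0.1985
Stable ⇔ ρ < 1: YES
Spare capacity = cμ − λ = 16.22 − 3.22 = 13.00/hr

Final: ρ = 0.1985; stable; margin = 13.00/hr


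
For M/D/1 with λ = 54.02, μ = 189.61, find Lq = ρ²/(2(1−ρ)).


ρ = 54.02/189.61 = 0.2849
M/D/1: Lq = ρ²/(2(1−ρ)) = 0.08117/(2·0.7151) = 0.05675

Final: 0.05675


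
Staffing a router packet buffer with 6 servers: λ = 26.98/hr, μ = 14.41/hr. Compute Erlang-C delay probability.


a = λ/μ = 1.8723; ρ = a/6 = 0.3121
P₀ = 0.153616 (from M/M/c formula)
C(c,a) = [a^c/(c!(1−ρ))]·P₀ = [43.07922/(720·0.6879)]·0.153616
= 0.08697·0.153616 = 0.013360

Final: 0.013360


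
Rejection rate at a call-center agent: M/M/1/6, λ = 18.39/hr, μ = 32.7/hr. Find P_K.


ρ = λ/μ = 18.39/32.7 = 0.5624
P_K = (1−ρ)ρ^K/(1−ρ^(K+1)) = (0.4376·0.031638)/(1 − 0.017793)
= 0.013845/0.982207 = 0.014096

Final: 0.014096


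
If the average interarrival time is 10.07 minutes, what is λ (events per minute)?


λ = 1/(interarrival time) in consistent units.
1 minute = 1 min, so λ = 1/10.07 = 0.09930 per minute

Final: 0.09930 /min


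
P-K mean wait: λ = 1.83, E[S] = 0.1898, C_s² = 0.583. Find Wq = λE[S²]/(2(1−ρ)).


ρ = λ·E[S] = 1.83·0.1898 = 0.3473
E[S²] = E[S]²(1+C_s²) = 0.1898²·(1+0.583) = 0.057026
Wq = λ·E[S²]/(2(1−ρ)) = 1.83·0.057026/(2·0.6527) = 0.07995 hr

Final: 0.07995 hr


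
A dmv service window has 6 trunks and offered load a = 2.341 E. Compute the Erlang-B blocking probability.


B(c,a) = (a^c/c!) / Σ_{k=0}^{c} a^k/k!
a^6/6! = 0.228600
Σ terms (k=0..6): 1.00000 + 2.34100 + 2.74014 + 2.13822 + 1.25139 + 0.58590 + 0.22860 = 10.285261
B = 0.228600/10.285261 = 0.022226

Final: 0.022226


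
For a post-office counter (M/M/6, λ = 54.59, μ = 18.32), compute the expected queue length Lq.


a = λ/μ = 2.9798; ρ = a/6 = 0.4966
P₀ = 0.049991
Lq = P₀·a^c·ρ / (c!·(1−ρ)²) = 0.049991·700.04466·0.4966/(720·0.25338)
= 0.09527

Final: 0.09527


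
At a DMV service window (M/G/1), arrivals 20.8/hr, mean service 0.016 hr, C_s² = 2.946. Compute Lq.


ρ = λ·E[S] = 20.8·0.016 = 0.3328
Lq = ρ²(1+C_s²)/(2(1−ρ)) = 0.1108·(1+2.946)/(2·0.6672)
= 0.1108·3.9460/1.3344 = 0.32752

Final: 0.32752


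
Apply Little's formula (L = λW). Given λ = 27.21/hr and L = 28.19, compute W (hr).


W = L/λ = 28.19/27.21 = 1.0360 hr

Final: 1.0360 hr


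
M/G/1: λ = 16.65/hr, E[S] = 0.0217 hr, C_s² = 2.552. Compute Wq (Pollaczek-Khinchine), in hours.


ρ = λ·E[S] = 16.65·0.0217 = 0.3613
E[S²] = E[S]²(1+C_s²) = 0.0217²·(1+2.552) = 0.001673
Wq = λ·E[S²]/(2(1−ρ)) = 16.65·0.001673/(2·0.6387) = 0.02180 hr

Final: 0.02180 hr


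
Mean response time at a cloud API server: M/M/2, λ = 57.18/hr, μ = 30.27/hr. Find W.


a = 1.8890; ρ = 0.9445; P₀ = 0.028542
Lq = P₀·a^c·ρ/(c!(1−ρ)²) = 15.61459
Wq = Lq/λ = 15.61459/57.18 = 0.27308 hr
W = Wq + 1/μ = 0.27308 + 0.03304 = 0.30611 hr

Final: 0.30611 hr


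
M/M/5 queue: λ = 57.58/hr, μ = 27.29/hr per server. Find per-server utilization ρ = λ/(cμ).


ρ = λ/(cμ) = 57.58/(5·27.29) = 57.58/136.45 = 0.4220

Final: 0.4220


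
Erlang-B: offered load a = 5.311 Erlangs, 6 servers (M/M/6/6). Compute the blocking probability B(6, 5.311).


B(c,a) = (a^c/c!) / Σ_{k=0}^{c} a^k/k!
a^6/6! = 31.169175
Σ terms (k=0..6): 1.00000 + 5.31100 + 14.10336 + 24.96765 + 33.15080 + 35.21278 + 31.16918 = 144.914757
B = 31.169175/144.914757 = 0.215086

Final: 0.215086


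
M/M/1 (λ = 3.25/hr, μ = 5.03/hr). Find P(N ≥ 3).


ρ = 3.25/5.03 = 0.6461
P(N ≥ n) = ρ^n = 0.6461^3 = 0.269740

Final: 0.269740


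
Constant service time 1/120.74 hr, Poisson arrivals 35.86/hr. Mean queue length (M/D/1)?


ρ = 35.86/120.74 = 0.2970
M/D/1: Lq = ρ²/(2(1−ρ)) = 0.08821/(2·0.7030) = 0.06274

Final: 0.06274


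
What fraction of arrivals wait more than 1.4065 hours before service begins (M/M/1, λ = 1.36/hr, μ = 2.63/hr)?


ρ = 1.36/2.63 = 0.5171
P(Wq > t) = ρ·e^{−(μ−λ)t} = 0.5171·e^{−1.7863}
= 0.5171·0.167587 = 0.086661

Final: 0.086661


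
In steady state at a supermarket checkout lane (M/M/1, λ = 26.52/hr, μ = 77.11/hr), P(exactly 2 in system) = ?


ρ = 26.52/77.11 = 0.3439
P_n = (1−ρ)·ρ^n = (1 − 0.3439)·0.3439^2 = 0.6561·0.118284 = 0.077603

Final: 0.077603


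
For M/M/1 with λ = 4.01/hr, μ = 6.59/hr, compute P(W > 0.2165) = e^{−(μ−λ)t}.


W ~ Exponential(μ−λ) for M/M/1.
μ − λ = 6.59 − 4.01 = 2.5800
P(W > t) = e^{−(μ−λ)t} = e^{−0.5586} = 0.572026

Final: 0.572026


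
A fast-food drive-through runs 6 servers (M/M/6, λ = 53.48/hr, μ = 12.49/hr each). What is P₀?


a = λ/μ = 53.48/12.49 = 4.2818; ρ = a/c = 0.7136
Σ_{k=0}^{5} a^k/k! (terms k=0..5) = 1.00000 + 4.28183 + 9.16701 + 13.08385 + 14.00569 + 11.99399 = 53.53237
Tail: a^6/(6!(1−ρ)) = 6162.73880/(720·0.2864) = 29.88995
P₀ = 1/(53.53237 + 29.88995) = 1/83.42232 = 0.011987

Final: 0.011987


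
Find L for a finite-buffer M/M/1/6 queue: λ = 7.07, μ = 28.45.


ρ = 7.07/28.45 = 0.2485
L = ρ[1 − (K+1)ρ^K + Kρ^(K+1)] / [(1−ρ)(1−ρ^(K+1))]
Numerator: 0.2485·(1 − 7·0.0002355 + 6·0.00005853) = 0.248184
Denominator: (0.7515)·(0.999941) = 0.751450
L = 0.248184/0.751450 = 0.3303

Final: 0.3303


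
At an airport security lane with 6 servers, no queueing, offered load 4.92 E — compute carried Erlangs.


B(6,4.92) = 0.185827 (Erlang-B)
Carried load = a(1 − B) = 4.92·(1 − 0.185827) = 4.92·0.814173 = 4.0057 E

Final: 4.0057 Erlangs


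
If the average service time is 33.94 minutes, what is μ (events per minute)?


μ = 1/(service time) in consistent units.
1 minute = 1 min, so μ = 1/33.94 = 0.02946 per minute

Final: 0.02946 /min


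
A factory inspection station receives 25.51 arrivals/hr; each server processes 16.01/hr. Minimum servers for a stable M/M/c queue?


Stability requires cμ > λ ⇔ c > λ/μ.
λ/μ = 25.51/16.01 = 1.5934
Minimum integer c = ⌊1.5934⌋ + 1 = 2
Check: 2·16.01 = 32.02 > 25.51, while 1·16.01 = 16.01 ≤ 25.51

Final: 2 servers


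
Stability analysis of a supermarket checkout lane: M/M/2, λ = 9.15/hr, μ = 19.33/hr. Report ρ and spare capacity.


Total capacity cμ = 2·19.33 = 38.66/hr
ρ = λ/(cμ) = 9.15/38.66 = 0.2367
Stable ⇔ ρ < 1: YES
Spare capacity = cμ − λ = 38.66 − 9.15 = 29.51/hr

Final: ρ = 0.2367; stable; margin = 29.51/hr


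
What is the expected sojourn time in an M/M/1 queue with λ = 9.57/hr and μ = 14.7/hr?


W = 1/(μ−λ) = 1/(14.7 − 9.57) = 1/5.13 = 0.1949 hr

Final: 0.1949 hr


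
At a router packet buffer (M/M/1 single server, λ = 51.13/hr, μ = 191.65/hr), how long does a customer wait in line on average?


ρ = 51.13/191.65 = 0.2668
Wq = ρ/(μ−λ) = 0.2668/(191.65 − 51.13) = 0.2668/140.52 = 0.001899 hr

Final: 0.001899 hr


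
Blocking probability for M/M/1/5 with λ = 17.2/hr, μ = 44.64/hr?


ρ = λ/μ = 17.2/44.64 = 0.3853
P_K = (1−ρ)ρ^K/(1−ρ^(K+1)) = (0.6147·0.008492)/(1 − 0.003272)
= 0.005220/0.996728 = 0.005237

Final: 0.005237


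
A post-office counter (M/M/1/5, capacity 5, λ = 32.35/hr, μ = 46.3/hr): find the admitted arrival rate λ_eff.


ρ = 0.6987; P_K = (1−ρ)ρ^5/(1−ρ^6) = 0.056778
λ_eff = λ(1 − P_K) = 32.35·(1 − 0.056778) = 32.35·0.943222 = 30.5132 /hr

Final: 30.5132 /hr


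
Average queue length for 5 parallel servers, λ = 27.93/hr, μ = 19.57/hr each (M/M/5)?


a = λ/μ = 1.4272; ρ = a/5 = 0.2854
P₀ = 0.239692
Lq = P₀·a^c·ρ / (c!·(1−ρ)²) = 0.239692·5.92107·0.2854/(120·0.51060)
= 0.006612

Final: 0.006612


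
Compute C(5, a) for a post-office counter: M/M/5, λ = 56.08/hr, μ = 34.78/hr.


a = λ/μ = 1.6124; ρ = a/5 = 0.3225
P₀ = 0.198935 (from M/M/c formula)
C(c,a) = [a^c/(c!(1−ρ))]·P₀ = [10.89914/(120·0.6775)]·0.198935
= 0.13406·0.198935 = 0.026669

Final: 0.026669


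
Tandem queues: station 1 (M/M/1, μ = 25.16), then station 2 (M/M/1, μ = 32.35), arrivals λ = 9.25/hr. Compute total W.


Each node sees arrival rate λ = 9.25/hr (tandem ⇒ throughput preserved).
W₁ = 1/(μ₁−λ) = 1/(25.16−9.25) = 0.06285 hr
W₂ = 1/(μ₂−λ) = 1/(32.35−9.25) = 0.04329 hr
W_total = W₁ + W₂ = 0.06285 + 0.04329 = 0.10614 hr

Final: 0.10614 hr


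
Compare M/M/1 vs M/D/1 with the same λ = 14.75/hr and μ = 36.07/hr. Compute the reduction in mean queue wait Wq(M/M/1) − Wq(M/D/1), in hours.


ρ = 14.75/36.07 = 0.4089
Wq(M/M/1) = ρ/(μ−λ) = 0.4089/21.32 = 0.01918 hr
Wq(M/D/1) = ρ/(2(μ−λ)) = 0.009590 hr
Savings = 0.01918 − 0.009590 = 0.009590 hr

Final: 0.009590 hr


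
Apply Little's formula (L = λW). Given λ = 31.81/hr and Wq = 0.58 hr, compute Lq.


Lq = λWq = 31.81·0.58 = 18.4498

Final: 18.4498


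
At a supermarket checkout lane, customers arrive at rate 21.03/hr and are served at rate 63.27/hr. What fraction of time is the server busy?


ρ = λ/μ = 21.03/63.27 = 0.3324

Final: 0.3324


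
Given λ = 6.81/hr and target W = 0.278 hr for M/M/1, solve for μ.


W = 1/(μ−λ) ⇒ μ − λ = 1/W = 1/0.278 = 3.5971
μ = λ + 1/W = 6.81 + 3.5971 = 10.4071 per hr

Final: 10.4071 /hr


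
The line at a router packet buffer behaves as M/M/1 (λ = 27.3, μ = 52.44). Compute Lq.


ρ = 27.3/52.44 = 0.5206
Lq = ρ²/(1−ρ) = 0.2710/0.4794 = 0.5653

Final: 0.5653


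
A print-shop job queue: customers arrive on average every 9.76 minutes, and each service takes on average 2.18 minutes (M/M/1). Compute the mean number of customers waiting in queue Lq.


λ = 60/9.76 = 6.1475 /hr
μ = 60/2.18 = 27.5229 /hr
ρ = λ/μ = 6.1475/27.5229 = 0.2234
Lq = ρ²/(1−ρ) = 0.04989/0.7766 = 0.06424

Final: 0.06424


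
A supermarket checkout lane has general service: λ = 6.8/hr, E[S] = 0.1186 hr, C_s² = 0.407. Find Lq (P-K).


ρ = λ·E[S] = 6.8·0.1186 = 0.8065
Lq = ρ²(1+C_s²)/(2(1−ρ)) = 0.6504·(1+0.407)/(2·0.1935)
= 0.6504·1.4070/0.3870 = 2.36442

Final: 2.36442


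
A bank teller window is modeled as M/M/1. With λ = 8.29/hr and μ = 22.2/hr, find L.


ρ = λ/μ = 8.29/22.2 = 0.3734
L = ρ/(1−ρ) = 0.3734/(1 − 0.3734) = 0.3734/0.6266 = 0.5960

Final: 0.5960


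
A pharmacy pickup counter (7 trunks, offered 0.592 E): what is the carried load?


B(7,0.592) = 0.000002797 (Erlang-B)
Carried load = a(1 − B) = 0.592·(1 − 0.000002797) = 0.592·0.999997 = 0.5920 E

Final: 0.5920 Erlangs


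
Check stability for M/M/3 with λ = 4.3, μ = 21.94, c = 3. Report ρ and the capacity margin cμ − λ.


Total capacity cμ = 3·21.94 = 65.82/hr
ρ = λ/(cμ) = 4.3/65.82 = 0.06533
Stable ⇔ ρ < 1: YES
Spare capacity = cμ − λ = 65.82 − 4.3 = 61.52/hr

Final: ρ = 0.06533; stable; margin = 61.52/hr


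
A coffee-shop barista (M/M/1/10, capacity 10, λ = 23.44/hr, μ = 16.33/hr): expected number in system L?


ρ = 23.44/16.33 = 1.4354
L = ρ[1 − (K+1)ρ^K + Kρ^(K+1)] / [(1−ρ)(1−ρ^(K+1))]
Numerator: 1.4354·(1 − 11·37.129083 + 10·53.294900) = 180.183812
Denominator: (-0.4354)·(-52.294900) = 22.768937
L = 180.183812/22.768937 = 7.9136

Final: 7.9136


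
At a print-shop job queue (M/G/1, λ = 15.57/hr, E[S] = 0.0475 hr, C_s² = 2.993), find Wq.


ρ = λ·E[S] = 15.57·0.0475 = 0.7396
E[S²] = E[S]²(1+C_s²) = 0.0475²·(1+2.993) = 0.009009
Wq = λ·E[S²]/(2(1−ρ)) = 15.57·0.009009/(2·0.2604) = 0.26932 hr

Final: 0.26932 hr


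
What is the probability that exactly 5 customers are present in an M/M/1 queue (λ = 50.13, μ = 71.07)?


ρ = 50.13/71.07 = 0.7054
P_n = (1−ρ)·ρ^n = (1 − 0.7054)·0.7054^5 = 0.2946·0.174605 = 0.051445

Final: 0.051445


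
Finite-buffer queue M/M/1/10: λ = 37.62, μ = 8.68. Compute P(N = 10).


ρ = λ/μ = 37.62/8.68 = 4.3341
P_K = (1−ρ)ρ^K/(1−ρ^(K+1)) = (-3.3341·2338786.941867)/(1 − 10136539.718093)
= -7797752.776226/-10136538.718093 = 0.769272

Final: 0.769272


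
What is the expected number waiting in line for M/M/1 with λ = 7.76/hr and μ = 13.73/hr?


ρ = 7.76/13.73 = 0.5652
Lq = ρ²/(1−ρ) = 0.3194/0.4348 = 0.7346

Final: 0.7346


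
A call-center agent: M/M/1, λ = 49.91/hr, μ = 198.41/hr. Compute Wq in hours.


ρ = 49.91/198.41 = 0.2515
Wq = ρ/(μ−λ) = 0.2515/(198.41 − 49.91) = 0.2515/148.50 = 0.001694 hr

Final: 0.001694 hr


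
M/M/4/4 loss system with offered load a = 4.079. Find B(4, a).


B(c,a) = (a^c/c!) / Σ_{k=0}^{c} a^k/k!
a^4/4! = 11.534628
Σ terms (k=0..4): 1.00000 + 4.07900 + 8.31912 + 11.31123 + 11.53463 = 36.243979
B = 11.534628/36.243979 = 0.318249

Final: 0.318249


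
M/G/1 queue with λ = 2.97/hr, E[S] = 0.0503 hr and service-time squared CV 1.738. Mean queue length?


ρ = λ·E[S] = 2.97·0.0503 = 0.1494
Lq = ρ²(1+C_s²)/(2(1−ρ)) = 0.02232·(1+1.738)/(2·0.8506)
= 0.02232·2.7380/1.7012 = 0.03592

Final: 0.03592


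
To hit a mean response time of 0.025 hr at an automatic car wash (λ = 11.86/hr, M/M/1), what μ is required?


W = 1/(μ−λ) ⇒ μ − λ = 1/W = 1/0.025 = 40.0000
μ = λ + 1/W = 11.86 + 40.0000 = 51.8600 per hr

Final: 51.8600 /hr


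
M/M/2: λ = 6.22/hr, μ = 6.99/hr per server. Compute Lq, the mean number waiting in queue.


a = λ/μ = 0.8898; ρ = a/2 = 0.4449
P₀ = 0.384158
Lq = P₀·a^c·ρ / (c!·(1−ρ)²) = 0.384158·0.79182·0.4449/(2·0.30811)
= 0.21962

Final: 0.21962


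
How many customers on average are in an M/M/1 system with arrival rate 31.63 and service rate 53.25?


ρ = λ/μ = 31.63/53.25 = 0.5940
L = ρ/(1−ρ) = 0.5940/(1 − 0.5940) = 0.5940/0.4060 = 1.4630

Final: 1.4630


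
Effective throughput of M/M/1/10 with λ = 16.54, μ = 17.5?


ρ = 0.9451; P_K = (1−ρ)ρ^10/(1−ρ^11) = 0.067485
λ_eff = λ(1 − P_K) = 16.54·(1 − 0.067485) = 16.54·0.932515 = 15.4238 /hr

Final: 15.4238 /hr


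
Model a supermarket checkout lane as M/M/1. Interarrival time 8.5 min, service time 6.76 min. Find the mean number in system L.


λ = 60/8.5 = 7.0588 /hr
μ = 60/6.76 = 8.8757 /hr
ρ = λ/μ = 7.0588/8.8757 = 0.7953
L = ρ/(1−ρ) = 0.7953/0.2047 = 3.8851

Final: 3.8851


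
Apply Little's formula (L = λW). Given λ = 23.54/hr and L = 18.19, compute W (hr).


W = L/λ = 18.19/23.54 = 0.7727 hr

Final: 0.7727 hr


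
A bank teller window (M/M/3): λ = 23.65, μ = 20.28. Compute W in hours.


a = 1.1662; ρ = 0.3887; P₀ = 0.305011
Lq = P₀·a^c·ρ/(c!(1−ρ)²) = 0.08387
Wq = Lq/λ = 0.08387/23.65 = 0.003546 hr
W = Wq + 1/μ = 0.003546 + 0.04931 = 0.05286 hr

Final: 0.05286 hr


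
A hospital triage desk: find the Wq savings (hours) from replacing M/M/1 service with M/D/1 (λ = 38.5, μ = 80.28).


ρ = 38.5/80.28 = 0.4796
Wq(M/M/1) = ρ/(μ−λ) = 0.4796/41.78 = 0.01148 hr
Wq(M/D/1) = ρ/(2(μ−λ)) = 0.005739 hr
Savings = 0.01148 − 0.005739 = 0.005739 hr

Final: 0.005739 hr


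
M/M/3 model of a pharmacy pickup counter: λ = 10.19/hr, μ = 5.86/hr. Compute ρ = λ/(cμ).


ρ = λ/(cμ) = 10.19/(3·5.86) = 10.19/17.58 = 0.5796

Final: 0.5796


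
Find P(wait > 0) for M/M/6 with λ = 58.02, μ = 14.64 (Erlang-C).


a = λ/μ = 3.9631; ρ = a/6 = 0.6605
P₀ = 0.017401 (from M/M/c formula)
C(c,a) = [a^c/(c!(1−ρ))]·P₀ = [3874.53766/(720·0.3395)]·0.017401
= 15.85156·0.017401 = 0.275834

Final: 0.275834


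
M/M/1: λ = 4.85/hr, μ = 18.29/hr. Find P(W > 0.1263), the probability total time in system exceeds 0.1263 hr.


W ~ Exponential(μ−λ) for M/M/1.
μ − λ = 18.29 − 4.85 = 13.4400
P(W > t) = e^{−(μ−λ)t} = e^{−1.6975} = 0.183146

Final: 0.183146


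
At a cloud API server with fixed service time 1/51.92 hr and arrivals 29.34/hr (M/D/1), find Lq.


ρ = 29.34/51.92 = 0.5651
M/D/1: Lq = ρ²/(2(1−ρ)) = 0.3193/(2·0.4349) = 0.36714

Final: 0.36714


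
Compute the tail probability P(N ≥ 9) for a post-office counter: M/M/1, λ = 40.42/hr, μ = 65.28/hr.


ρ = 40.42/65.28 = 0.6192
P(N ≥ n) = ρ^n = 0.6192^9 = 0.013377

Final: 0.013377


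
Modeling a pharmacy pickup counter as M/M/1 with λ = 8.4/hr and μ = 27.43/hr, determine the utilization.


ρ = λ/μ = 8.4/27.43 = 0.3062

Final: 0.3062


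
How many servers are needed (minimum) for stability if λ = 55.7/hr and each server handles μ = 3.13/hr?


Stability requires cμ > λ ⇔ c > λ/μ.
λ/μ = 55.7/3.13 = 17.7955
Minimum integer c = ⌊17.7955⌋ + 1 = 18
Check: 18·3.13 = 56.34 > 55.7, while 17·3.13 = 53.21 ≤ 55.7

Final: 18 servers


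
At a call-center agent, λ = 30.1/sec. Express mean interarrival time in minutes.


Mean interarrival time = 1/λ = 1/30.1 second = 0.03322 second
In minutes: 0.03322 × 0.0166667 = 0.0005537 min

Final: 0.0005537 min


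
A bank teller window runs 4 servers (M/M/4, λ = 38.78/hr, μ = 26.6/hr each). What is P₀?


a = λ/μ = 38.78/26.6 = 1.4579; ρ = a/c = 0.3645
Σ_{k=0}^{3} a^k/k! (terms k=0..3) = 1.00000 + 1.45789 + 1.06273 + 0.51645 = 4.03707
Tail: a^4/(4!(1−ρ)) = 4.51757/(24·0.6355) = 0.29618
P₀ = 1/(4.03707 + 0.29618) = 1/4.33325 = 0.230773

Final: 0.230773


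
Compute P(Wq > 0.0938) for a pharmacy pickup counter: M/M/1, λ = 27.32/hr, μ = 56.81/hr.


ρ = 27.32/56.81 = 0.4809
P(Wq > t) = ρ·e^{−(μ−λ)t} = 0.4809·e^{−2.7662}
= 0.4809·0.062903 = 0.030250

Final: 0.030250


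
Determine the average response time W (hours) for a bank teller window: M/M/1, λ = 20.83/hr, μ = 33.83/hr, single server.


W = 1/(μ−λ) = 1/(33.83 − 20.83) = 1/13.00 = 0.07692 hr

Final: 0.07692 hr


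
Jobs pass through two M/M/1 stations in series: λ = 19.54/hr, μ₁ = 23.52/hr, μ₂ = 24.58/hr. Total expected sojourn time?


Each node sees arrival rate λ = 19.54/hr (tandem ⇒ throughput preserved).
W₁ = 1/(μ₁−λ) = 1/(23.52−19.54) = 0.25126 hr
W₂ = 1/(μ₂−λ) = 1/(24.58−19.54) = 0.19841 hr
W_total = W₁ + W₂ = 0.25126 + 0.19841 = 0.44967 hr

Final: 0.44967 hr


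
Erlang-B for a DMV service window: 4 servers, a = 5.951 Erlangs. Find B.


B(c,a) = (a^c/c!) / Σ_{k=0}^{c} a^k/k!
a^4/4! = 52.257492
Σ terms (k=0..4): 1.00000 + 5.95100 + 17.70720 + 35.12518 + 52.25749 = 112.040875
B = 52.257492/112.040875 = 0.466415

Final: 0.466415


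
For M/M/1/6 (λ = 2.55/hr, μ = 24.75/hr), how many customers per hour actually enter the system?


ρ = 0.1030; P_K = (1−ρ)ρ^6/(1−ρ^7) = 0.000001073
λ_eff = λ(1 − P_K) = 2.55·(1 − 0.000001073) = 2.55·0.999999 = 2.5500 /hr

Final: 2.5500 /hr


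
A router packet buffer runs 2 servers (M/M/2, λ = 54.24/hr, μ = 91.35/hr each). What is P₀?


a = λ/μ = 54.24/91.35 = 0.5938; ρ = a/c = 0.2969
Σ_{k=0}^{1} a^k/k! (terms k=0..1) = 1.00000 + 0.59376 = 1.59376
Tail: a^2/(2!(1−ρ)) = 0.35255/(2·0.7031) = 0.25070
P₀ = 1/(1.59376 + 0.25070) = 1/1.84447 = 0.542163

Final: 0.542163


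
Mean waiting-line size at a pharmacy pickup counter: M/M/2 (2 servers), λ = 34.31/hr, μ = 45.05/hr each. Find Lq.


a = λ/μ = 0.7616; ρ = a/2 = 0.3808
P₀ = 0.448437
Lq = P₀·a^c·ρ / (c!·(1−ρ)²) = 0.448437·0.58003·0.3808/(2·0.38341)
= 0.12917

Final: 0.12917


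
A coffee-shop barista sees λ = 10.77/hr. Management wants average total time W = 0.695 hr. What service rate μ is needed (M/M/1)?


W = 1/(μ−λ) ⇒ μ − λ = 1/W = 1/0.695 = 1.4388
μ = λ + 1/W = 10.77 + 1.4388 = 12.2088 per hr

Final: 12.2088 /hr


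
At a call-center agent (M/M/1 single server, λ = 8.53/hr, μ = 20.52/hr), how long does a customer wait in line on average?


ρ = 8.53/20.52 = 0.4157
Wq = ρ/(μ−λ) = 0.4157/(20.52 − 8.53) = 0.4157/11.99 = 0.03467 hr

Final: 0.03467 hr


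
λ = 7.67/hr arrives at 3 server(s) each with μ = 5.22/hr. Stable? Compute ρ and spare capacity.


Total capacity cμ = 3·5.22 = 15.66/hr
ρ = λ/(cμ) = 7.67/15.66 = 0.4898
Stable ⇔ ρ < 1: YES
Spare capacity = cμ − λ = 15.66 − 7.67 = 7.99/hr

Final: ρ = 0.4898; stable; margin = 7.99/hr


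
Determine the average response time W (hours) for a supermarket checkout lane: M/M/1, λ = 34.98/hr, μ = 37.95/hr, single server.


W = 1/(μ−λ) = 1/(37.95 − 34.98) = 1/2.97 = 0.3367 hr

Final: 0.3367 hr


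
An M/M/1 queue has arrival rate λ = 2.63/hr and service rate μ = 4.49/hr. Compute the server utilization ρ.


ρ = λ/μ = 2.63/4.49 = 0.5857

Final: 0.5857


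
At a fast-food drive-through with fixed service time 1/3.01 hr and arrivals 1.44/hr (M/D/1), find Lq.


ρ = 1.44/3.01 = 0.4784
M/D/1: Lq = ρ²/(2(1−ρ)) = 0.2289/(2·0.5216) = 0.21940

Final: 0.21940


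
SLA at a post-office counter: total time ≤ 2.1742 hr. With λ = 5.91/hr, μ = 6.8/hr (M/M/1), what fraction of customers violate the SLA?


W ~ Exponential(μ−λ) for M/M/1.
μ − λ = 6.8 − 5.91 = 0.8900
P(W > t) = e^{−(μ−λ)t} = e^{−1.9350} = 0.144419

Final: 0.144419


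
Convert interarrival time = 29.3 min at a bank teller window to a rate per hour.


λ = 1/(interarrival time) in consistent units.
1 hour = 60 min, so λ = 60/29.3 = 2.0478 per hour

Final: 2.0478 /hr


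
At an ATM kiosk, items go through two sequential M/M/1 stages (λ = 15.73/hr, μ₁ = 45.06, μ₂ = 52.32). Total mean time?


Each node sees arrival rate λ = 15.73/hr (tandem ⇒ throughput preserved).
W₁ = 1/(μ₁−λ) = 1/(45.06−15.73) = 0.03409 hr
W₂ = 1/(μ₂−λ) = 1/(52.32−15.73) = 0.02733 hr
W_total = W₁ + W₂ = 0.03409 + 0.02733 = 0.06142 hr

Final: 0.06142 hr


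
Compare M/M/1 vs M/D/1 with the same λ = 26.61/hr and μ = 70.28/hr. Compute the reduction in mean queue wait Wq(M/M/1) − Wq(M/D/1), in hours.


ρ = 26.61/70.28 = 0.3786
Wq(M/M/1) = ρ/(μ−λ) = 0.3786/43.67 = 0.008670 hr
Wq(M/D/1) = ρ/(2(μ−λ)) = 0.004335 hr
Savings = 0.008670 − 0.004335 = 0.004335 hr

Final: 0.004335 hr


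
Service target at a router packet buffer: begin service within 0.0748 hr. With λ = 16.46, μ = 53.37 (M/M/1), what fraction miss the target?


ρ = 16.46/53.37 = 0.3084
P(Wq > t) = ρ·e^{−(μ−λ)t} = 0.3084·e^{−2.7609}
= 0.3084·0.063237 = 0.019503

Final: 0.019503


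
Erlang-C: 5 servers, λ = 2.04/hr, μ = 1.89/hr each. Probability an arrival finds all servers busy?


a = λ/μ = 1.0794; ρ = a/5 = 0.2159
P₀ = 0.339722 (from M/M/c formula)
C(c,a) = [a^c/(c!(1−ρ))]·P₀ = [1.46501/(120·0.7841)]·0.339722
= 0.01557·0.339722 = 0.005289

Final: 0.005289


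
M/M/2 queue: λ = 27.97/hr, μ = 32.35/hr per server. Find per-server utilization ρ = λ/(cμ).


ρ = λ/(cμ) = 27.97/(2·32.35) = 27.97/64.70 = 0.4323

Final: 0.4323


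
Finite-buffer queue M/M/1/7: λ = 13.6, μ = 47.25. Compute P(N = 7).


ρ = λ/μ = 13.6/47.25 = 0.2878
P_K = (1−ρ)ρ^K/(1−ρ^(K+1)) = (0.7122·0.0001637)/(1 − 0.00004711)
= 0.0001166/0.999953 = 0.0001166

Final: 0.0001166


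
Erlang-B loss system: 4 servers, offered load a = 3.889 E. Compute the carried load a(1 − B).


B(4,3.889) = 0.299857 (Erlang-B)
Carried load = a(1 − B) = 3.889·(1 − 0.299857) = 3.889·0.700143 = 2.7229 E

Final: 2.7229 Erlangs


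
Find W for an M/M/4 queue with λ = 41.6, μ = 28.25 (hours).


a = 1.4726; ρ = 0.3681; P₀ = 0.227321
Lq = P₀·a^c·ρ/(c!(1−ρ)²) = 0.04107
Wq = Lq/λ = 0.04107/41.6 = 0.0009872 hr
W = Wq + 1/μ = 0.0009872 + 0.03540 = 0.03639 hr

Final: 0.03639 hr


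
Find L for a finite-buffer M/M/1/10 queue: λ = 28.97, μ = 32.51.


ρ = 28.97/32.51 = 0.8911
L = ρ[1 − (K+1)ρ^K + Kρ^(K+1)] / [(1−ρ)(1−ρ^(K+1))]
Numerator: 0.8911·(1 − 11·0.315730 + 10·0.281350) = 0.303400
Denominator: (0.1089)·(0.718650) = 0.078254
L = 0.303400/0.078254 = 3.8771

Final: 3.8771


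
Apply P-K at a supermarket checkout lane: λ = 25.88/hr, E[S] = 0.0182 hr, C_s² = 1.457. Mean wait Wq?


ρ = λ·E[S] = 25.88·0.0182 = 0.4710
E[S²] = E[S]²(1+C_s²) = 0.0182²·(1+1.457) = 0.0008139
Wq = λ·E[S²]/(2(1−ρ)) = 25.88·0.0008139/(2·0.5290) = 0.01991 hr

Final: 0.01991 hr


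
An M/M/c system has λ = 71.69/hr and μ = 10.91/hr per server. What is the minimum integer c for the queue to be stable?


Stability requires cμ > λ ⇔ c > λ/μ.
λ/μ = 71.69/10.91 = 6.5710
Minimum integer c = ⌊6.5710⌋ + 1 = 7
Check: 7·10.91 = 76.37 > 71.69, while 6·10.91 = 65.46 ≤ 71.69

Final: 7 servers


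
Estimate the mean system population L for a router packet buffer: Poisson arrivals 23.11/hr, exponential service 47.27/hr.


ρ = λ/μ = 23.11/47.27 = 0.4889
L = ρ/(1−ρ) = 0.4889/(1 − 0.4889) = 0.4889/0.5111 = 0.9565

Final: 0.9565


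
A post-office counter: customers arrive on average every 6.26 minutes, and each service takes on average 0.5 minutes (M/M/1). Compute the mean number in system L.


λ = 60/6.26 = 9.5847 /hr
μ = 60/0.5 = 120.0000 /hr
ρ = λ/μ = 9.5847/120.0000 = 0.07987
L = ρ/(1−ρ) = 0.07987/0.9201 = 0.08681

Final: 0.08681


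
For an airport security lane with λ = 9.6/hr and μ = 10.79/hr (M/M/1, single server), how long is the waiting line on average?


ρ = 9.6/10.79 = 0.8897
Lq = ρ²/(1−ρ) = 0.7916/0.1103 = 7.1775

Final: 7.1775


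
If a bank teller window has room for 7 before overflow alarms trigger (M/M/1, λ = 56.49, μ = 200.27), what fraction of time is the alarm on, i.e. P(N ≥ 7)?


ρ = 56.49/200.27 = 0.2821
P(N ≥ n) = ρ^n = 0.2821^7 = 0.0001421

Final: 0.0001421


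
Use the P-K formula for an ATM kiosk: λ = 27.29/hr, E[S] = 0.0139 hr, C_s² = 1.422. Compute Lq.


ρ = λ·E[S] = 27.29·0.0139 = 0.3793
Lq = ρ²(1+C_s²)/(2(1−ρ)) = 0.1439·(1+1.422)/(2·0.6207)
= 0.1439·2.4220/1.2413 = 0.28075

Final: 0.28075


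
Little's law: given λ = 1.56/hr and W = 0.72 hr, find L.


L = λW = 1.56·0.72 = 1.1232

Final: 1.1232


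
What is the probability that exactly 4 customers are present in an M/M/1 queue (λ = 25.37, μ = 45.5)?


ρ = 25.37/45.5 = 0.5576
P_n = (1−ρ)·ρ^n = (1 − 0.5576)·0.5576^4 = 0.4424·0.096658 = 0.042763

Final: 0.042763


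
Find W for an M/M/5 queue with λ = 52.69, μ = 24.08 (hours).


a = 2.1881; ρ = 0.4376; P₀ = 0.110784
Lq = P₀·a^c·ρ/(c!(1−ρ)²) = 0.06408
Wq = Lq/λ = 0.06408/52.69 = 0.001216 hr
W = Wq + 1/μ = 0.001216 + 0.04153 = 0.04274 hr

Final: 0.04274 hr


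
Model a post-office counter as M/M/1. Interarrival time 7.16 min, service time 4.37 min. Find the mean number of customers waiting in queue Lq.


λ = 60/7.16 = 8.3799 /hr
μ = 60/4.37 = 13.7300 /hr
ρ = λ/μ = 8.3799/13.7300 = 0.6103
Lq = ρ²/(1−ρ) = 0.3725/0.3897 = 0.9560

Final: 0.9560


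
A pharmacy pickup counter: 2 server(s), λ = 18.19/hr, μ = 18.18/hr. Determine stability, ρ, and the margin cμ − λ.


Total capacity cμ = 2·18.18 = 36.36/hr
ρ = λ/(cμ) = 18.19/36.36 = 0.5003
Stable ⇔ ρ < 1: YES
Spare capacity = cμ − λ = 36.36 − 18.19 = 18.17/hr

Final: ρ = 0.5003; stable; margin = 18.17/hr


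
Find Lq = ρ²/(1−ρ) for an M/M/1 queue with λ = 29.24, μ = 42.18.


ρ = 29.24/42.18 = 0.6932
Lq = ρ²/(1−ρ) = 0.4806/0.3068 = 1.5664

Final: 1.5664


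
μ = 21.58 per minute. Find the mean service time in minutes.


Mean service time = 1/μ = 1/21.58 minute = 0.04634 minute
In minutes: 0.04634 × 1 = 0.04634 min

Final: 0.04634 min


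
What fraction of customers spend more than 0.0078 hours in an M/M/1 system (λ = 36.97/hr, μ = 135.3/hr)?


W ~ Exponential(μ−λ) for M/M/1.
μ − λ = 135.3 − 36.97 = 98.3300
P(W > t) = e^{−(μ−λ)t} = e^{−0.7670} = 0.464416

Final: 0.464416


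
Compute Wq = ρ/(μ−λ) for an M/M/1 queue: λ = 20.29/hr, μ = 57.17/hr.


ρ = 20.29/57.17 = 0.3549
Wq = ρ/(μ−λ) = 0.3549/(57.17 − 20.29) = 0.3549/36.88 = 0.009623 hr

Final: 0.009623 hr


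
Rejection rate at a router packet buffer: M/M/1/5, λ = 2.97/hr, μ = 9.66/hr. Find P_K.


ρ = λ/μ = 2.97/9.66 = 0.3075
P_K = (1−ρ)ρ^K/(1−ρ^(K+1)) = (0.6925·0.002747)/(1 − 0.0008446)
= 0.001903/0.999155 = 0.001904

Final: 0.001904


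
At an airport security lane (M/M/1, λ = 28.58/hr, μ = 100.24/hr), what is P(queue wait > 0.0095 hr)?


ρ = 28.58/100.24 = 0.2851
P(Wq > t) = ρ·e^{−(μ−λ)t} = 0.2851·e^{−0.6808}
= 0.2851·0.506227 = 0.144333

Final: 0.144333
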